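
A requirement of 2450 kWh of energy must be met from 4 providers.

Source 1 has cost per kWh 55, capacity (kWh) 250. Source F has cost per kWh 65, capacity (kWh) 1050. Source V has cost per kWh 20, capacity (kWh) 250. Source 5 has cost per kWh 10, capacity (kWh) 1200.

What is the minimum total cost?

Cheapest first:
Source 5 at 10: take all 1200 kWh → 1250 still needed.
Source V at 20: take all 250 kWh → 1000 still needed.
Source 1 at 55: take all 250 kWh → 750 still needed.
Take 750 from Source F at 65 to finish.
Cost = 1200×10 + 250×20 + 250×55 + 750×65 = 79500.

79500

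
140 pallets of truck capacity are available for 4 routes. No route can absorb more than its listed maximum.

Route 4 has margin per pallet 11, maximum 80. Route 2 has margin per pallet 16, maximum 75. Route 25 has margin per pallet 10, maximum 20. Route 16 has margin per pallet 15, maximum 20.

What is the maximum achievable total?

Highest margin per pallet first: Route 2 16 > Route 16 15 > Route 4 11 > Route 25 10.
Route 2: +75 to 75 (cap) ; 65 left.
Route 16: +20 to 20 (cap) ; 45 left.
Route 4 has room for 80 but only 45 remain, so it gets 45.
Total = 11×45 + 16×75 + 15×20 = 1995.

1995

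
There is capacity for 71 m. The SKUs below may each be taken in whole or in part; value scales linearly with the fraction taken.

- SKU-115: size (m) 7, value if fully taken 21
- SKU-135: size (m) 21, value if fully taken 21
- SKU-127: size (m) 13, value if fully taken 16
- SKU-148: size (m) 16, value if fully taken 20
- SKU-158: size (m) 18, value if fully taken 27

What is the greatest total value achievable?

101

Best value per unit of size first: SKU-115 21/7≈3, SKU-158 27/18≈1.5, SKU-148 20/16≈1.25, SKU-127 16/13≈1.23, SKU-135 21/21≈1.
All 7 m of SKU-115 fit (value 21) — 64 remain.
Take all of SKU-158 (18 m, value 27) — 46 m left.
SKU-148: take in full, 16 m for value 20 — 30 left.
Take all of SKU-127 (13 m, value 16) — 17 m left.
Only 17 m remain; take 17/21 of SKU-135 for value 21×17/21 = 17.
Total value = 101.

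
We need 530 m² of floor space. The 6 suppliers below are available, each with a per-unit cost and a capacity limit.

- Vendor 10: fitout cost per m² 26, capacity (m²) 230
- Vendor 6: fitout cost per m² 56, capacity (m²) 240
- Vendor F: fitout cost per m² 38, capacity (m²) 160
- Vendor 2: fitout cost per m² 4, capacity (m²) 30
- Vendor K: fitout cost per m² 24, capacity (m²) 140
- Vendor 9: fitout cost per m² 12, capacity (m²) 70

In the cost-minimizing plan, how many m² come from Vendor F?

Use suppliers in increasing cost order.
Vendor 2 (4): use full 30 ; 500 m² to go.
Vendor 9 (12): use full 70 ; 430 m² to go.
Vendor K (24): use full 140 ; 290 m² to go.
Vendor 10 at 26: take all 230 m² ; 60 still needed.
Vendor F (38): take the remaining 60 ; done.
Vendor 6: unused.

60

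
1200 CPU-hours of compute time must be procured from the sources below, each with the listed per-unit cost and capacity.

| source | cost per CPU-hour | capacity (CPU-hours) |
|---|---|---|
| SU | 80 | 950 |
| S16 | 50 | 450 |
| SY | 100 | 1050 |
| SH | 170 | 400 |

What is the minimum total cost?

Fill from the cheapest source first.
Take 450 from S16 at 50 → need 750 more.
SU at 80: take 750 of its 950 → requirement met.
SY, SH: unused.
Cost = 450×50 + 750×80 = 82500.

82500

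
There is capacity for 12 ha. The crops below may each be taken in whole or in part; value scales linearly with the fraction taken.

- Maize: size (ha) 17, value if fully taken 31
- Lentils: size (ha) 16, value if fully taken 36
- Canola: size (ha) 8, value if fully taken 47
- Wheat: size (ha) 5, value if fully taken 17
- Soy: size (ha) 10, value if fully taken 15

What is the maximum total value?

Best value per unit of size first: Canola 47/8≈5.88, Wheat 17/5≈3.4, Lentils 36/16≈2.25, Maize 31/17≈1.82, Soy 15/10≈1.5.
Canola: take in full, 8 ha for value 47 ; 4 left.
4 ha left: a 4/5 share of Wheat gives 17×4/5 = 13.6.
Total value = 60.6.

60.6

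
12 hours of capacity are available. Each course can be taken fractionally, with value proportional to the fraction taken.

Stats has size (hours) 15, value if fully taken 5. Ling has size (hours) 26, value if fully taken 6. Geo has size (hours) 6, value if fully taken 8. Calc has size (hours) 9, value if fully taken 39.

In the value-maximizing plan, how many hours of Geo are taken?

Rank by value-to-size ratio: Calc 39/9≈4.33, Geo 8/6≈1.33, Stats 5/15≈0.333, Ling 6/26≈0.231.
Calc: take in full, 9 hours for value 39 ; 3 left.
Fill the last 3 hours with part of Geo: 3/6 of it earns 4.

3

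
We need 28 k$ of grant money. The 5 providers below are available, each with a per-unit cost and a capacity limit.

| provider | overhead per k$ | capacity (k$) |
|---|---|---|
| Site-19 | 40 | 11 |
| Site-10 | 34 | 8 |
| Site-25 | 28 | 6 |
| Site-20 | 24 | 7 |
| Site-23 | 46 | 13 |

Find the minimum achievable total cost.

Use providers in increasing cost order.
Site-20 at 24: take all 7 k$ → 21 still needed.
Take 6 from Site-25 at 28 → need 15 more.
Take 8 from Site-10 at 34 → need 7 more.
Take 7 from Site-19 at 40 to finish.
Site-23: unused.
Cost = 7×24 + 6×28 + 8×34 + 7×40 = 888.

888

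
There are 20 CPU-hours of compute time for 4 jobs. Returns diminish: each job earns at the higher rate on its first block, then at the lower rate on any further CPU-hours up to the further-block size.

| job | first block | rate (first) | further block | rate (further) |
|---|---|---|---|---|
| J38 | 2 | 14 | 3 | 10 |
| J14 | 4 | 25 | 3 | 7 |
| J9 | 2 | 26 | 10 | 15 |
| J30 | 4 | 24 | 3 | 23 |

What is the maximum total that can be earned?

422

Rank every tier by rate: J9/T1 26 > J14/T1 25 > J30/T1 24 > J30/T2 23 > J9/T2 15 > J38/T1 14 > J38/T2 10 > J14/T2 7.
J9 T1 at 26: fill all 2 → 18 left.
J14/T1 (25): +4 → 14 left.
J30 T1 at 24: fill all 4 → 10 left.
J30/T2 (23): +3 → 7 left.
J9 T2 at 15: only 7 left, fill 7.
Total = 26×2 + 25×4 + 24×4 + 23×3 + 15×7 = 422.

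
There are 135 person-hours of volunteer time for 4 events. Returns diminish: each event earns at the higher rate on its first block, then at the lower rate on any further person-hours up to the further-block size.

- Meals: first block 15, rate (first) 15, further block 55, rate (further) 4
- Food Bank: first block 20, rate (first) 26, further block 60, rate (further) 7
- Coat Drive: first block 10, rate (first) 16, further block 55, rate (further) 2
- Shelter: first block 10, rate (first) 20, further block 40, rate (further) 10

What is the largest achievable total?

1785

Rank every tier by rate: Food Bank/T1 26 > Shelter/T1 20 > Coat Drive/T1 16 > Meals/T1 15 > Shelter/T2 10 > Food Bank/T2 7 > Meals/T2 4 > Coat Drive/T2 2.
Fill Food Bank T1 block (20 at 26) — 115 left.
Fill Shelter T1 block (10 at 20) — 105 left.
Coat Drive T1 at 16: fill all 10 — 95 left.
Fill Meals T1 block (15 at 15) — 80 left.
Shelter/T2 (10): +40 — 40 left.
Food Bank T2 at 7: only 40 left, fill 40.
Total = 26×20 + 20×10 + 16×10 + 15×15 + 10×40 + 7×40 = 1785.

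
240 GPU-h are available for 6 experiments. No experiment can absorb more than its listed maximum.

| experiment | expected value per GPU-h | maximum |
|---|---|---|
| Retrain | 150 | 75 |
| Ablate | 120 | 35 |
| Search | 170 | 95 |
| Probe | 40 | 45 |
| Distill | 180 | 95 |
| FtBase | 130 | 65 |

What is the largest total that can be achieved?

Order the experiments by expected value per GPU-h: Distill 180 > Search 170 > Retrain 150 > FtBase 130 > Ablate 120 > Probe 40.
Distill takes 95 to reach its cap of 95 → 145 left.
Search: +95 to 95 (cap) → 50 left.
Retrain: +50 (room for 75) → 50. Pool exhausted.
Total = 150×50 + 170×95 + 180×95 = 40750.

40750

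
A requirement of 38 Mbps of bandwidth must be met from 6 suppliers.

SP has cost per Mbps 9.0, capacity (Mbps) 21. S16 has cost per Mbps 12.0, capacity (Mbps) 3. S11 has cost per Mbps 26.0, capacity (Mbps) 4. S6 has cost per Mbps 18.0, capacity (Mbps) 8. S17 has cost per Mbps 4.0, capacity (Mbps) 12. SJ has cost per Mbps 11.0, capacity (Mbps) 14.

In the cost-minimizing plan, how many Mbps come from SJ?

5

Fill from the cheapest supplier first.
S17 (4.0): use full 12 — 26 Mbps to go.
Take 21 from SP at 9.0 — need 5 more.
Take 5 from SJ at 11.0 to finish.
S16, S6, S11: unused.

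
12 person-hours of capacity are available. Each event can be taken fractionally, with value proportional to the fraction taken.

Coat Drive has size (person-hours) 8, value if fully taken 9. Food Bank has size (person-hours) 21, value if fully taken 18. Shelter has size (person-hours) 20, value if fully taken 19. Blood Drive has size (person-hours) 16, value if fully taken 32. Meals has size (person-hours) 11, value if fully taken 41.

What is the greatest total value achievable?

43

Best value per unit of size first: Meals 41/11≈3.73, Blood Drive 32/16≈2, Coat Drive 9/8≈1.12, Shelter 19/20≈0.95, Food Bank 18/21≈0.857.
Take all of Meals (11 person-hours, value 41) — 1 person-hours left.
Only 1 person-hours remain; take 1/16 of Blood Drive for value 32×1/16 = 2.
Total value = 43.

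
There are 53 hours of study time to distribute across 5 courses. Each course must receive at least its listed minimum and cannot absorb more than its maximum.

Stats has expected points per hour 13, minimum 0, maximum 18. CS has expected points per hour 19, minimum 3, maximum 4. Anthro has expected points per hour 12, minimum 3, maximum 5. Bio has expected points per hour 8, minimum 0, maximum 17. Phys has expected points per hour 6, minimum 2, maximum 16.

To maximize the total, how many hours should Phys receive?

9

Meeting every minimum uses 0+3+3+0+2 = 8 hours, leaving 45.
Order the courses by expected points per hour: CS 19 > Stats 13 > Anthro 12 > Bio 8 > Phys 6.
CS: +1 to 4 (cap) — 44 left.
Stats: +18 to 18 (cap) — 26 left.
Anthro takes 2 more to reach its cap of 5 — 24 left.
Give Bio 17 more to hit its cap of 17 — 7 left.
Phys: +7 (room for 14) → 9. Pool exhausted.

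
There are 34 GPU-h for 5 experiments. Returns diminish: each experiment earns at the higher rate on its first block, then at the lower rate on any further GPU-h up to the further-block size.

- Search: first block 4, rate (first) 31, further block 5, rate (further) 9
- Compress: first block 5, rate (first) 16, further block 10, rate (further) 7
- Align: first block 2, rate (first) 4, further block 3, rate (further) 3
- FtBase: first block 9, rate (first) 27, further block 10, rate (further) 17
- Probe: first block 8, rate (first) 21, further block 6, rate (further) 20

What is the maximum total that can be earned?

Rank every tier by rate: Search/tier1 31 > FtBase/tier1 27 > Probe/tier1 21 > Probe/tier2 20 > FtBase/tier2 17 > Compress/tier1 16 > Search/tier2 9 > Compress/tier2 7 > Align/tier1 4 > Align/tier2 3.
Search tier1 at 31: fill all 4 → 30 left.
FtBase tier1 at 27: fill all 9 → 21 left.
Probe tier1 at 21: fill all 8 → 13 left.
Fill Probe tier2 block (6 at 20) → 7 left.
FtBase/tier2: +7 of 10 at 17; pool empty.
Total = 31×4 + 27×9 + 21×8 + 20×6 + 17×7 = 774.

774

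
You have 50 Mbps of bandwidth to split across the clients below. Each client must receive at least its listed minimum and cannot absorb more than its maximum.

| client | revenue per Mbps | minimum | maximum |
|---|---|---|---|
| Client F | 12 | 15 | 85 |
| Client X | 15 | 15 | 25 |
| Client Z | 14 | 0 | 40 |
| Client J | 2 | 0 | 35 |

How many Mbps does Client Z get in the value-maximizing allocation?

Meeting every minimum uses 15+15+0+0 = 30 Mbps, leaving 20.
Rank by revenue per Mbps: Client X 15 > Client Z 14 > Client F 12 > Client J 2.
Client X takes 10 more to reach its cap of 25 ; 10 left.
Only 10 left; Client Z takes them to reach 10.

10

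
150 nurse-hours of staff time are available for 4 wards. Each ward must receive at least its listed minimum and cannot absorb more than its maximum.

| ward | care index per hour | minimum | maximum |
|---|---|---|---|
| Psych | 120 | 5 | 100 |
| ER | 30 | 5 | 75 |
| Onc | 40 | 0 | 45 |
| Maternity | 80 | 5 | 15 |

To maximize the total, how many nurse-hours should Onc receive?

30

Meeting every minimum uses 5+5+0+5 = 15 nurse-hours, leaving 135.
Highest care index per hour first: Psych 120 > Maternity 80 > Onc 40 > ER 30.
Psych takes 95 more to reach its cap of 100 — 40 left.
Maternity: +10 to 15 (cap) — 30 left.
Onc has room for 45 more but only 30 remain, so it gets 30.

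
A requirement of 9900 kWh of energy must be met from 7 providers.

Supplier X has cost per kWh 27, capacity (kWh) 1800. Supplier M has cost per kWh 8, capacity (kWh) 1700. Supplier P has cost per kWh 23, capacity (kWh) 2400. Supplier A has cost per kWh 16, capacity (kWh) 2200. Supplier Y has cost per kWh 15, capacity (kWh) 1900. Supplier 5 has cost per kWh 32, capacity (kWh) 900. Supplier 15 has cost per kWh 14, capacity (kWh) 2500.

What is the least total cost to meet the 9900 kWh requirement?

Use providers in increasing cost order.
Take 1700 from Supplier M at 8 ; need 8200 more.
Supplier 15 at 14: take all 2500 kWh ; 5700 still needed.
Supplier Y (15): use full 1900 ; 3800 kWh to go.
Supplier A (16): use full 2200 ; 1600 kWh to go.
Take 1600 from Supplier P at 23 to finish.
Supplier X, Supplier 5: unused.
Cost = 1700×8 + 2500×14 + 1900×15 + 2200×16 + 1600×23 = 149100.

149100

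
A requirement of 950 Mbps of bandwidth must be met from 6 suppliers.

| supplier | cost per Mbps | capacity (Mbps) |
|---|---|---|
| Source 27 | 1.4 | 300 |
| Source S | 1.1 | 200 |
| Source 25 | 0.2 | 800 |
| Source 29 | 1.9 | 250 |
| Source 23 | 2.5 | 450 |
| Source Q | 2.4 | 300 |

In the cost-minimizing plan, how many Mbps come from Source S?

Fill from the cheapest supplier first.
Take 800 from Source 25 at 0.2 → need 150 more.
Source S (1.1): take the remaining 150 → done.
Source 27, Source 29, Source Q, Source 23: unused.

150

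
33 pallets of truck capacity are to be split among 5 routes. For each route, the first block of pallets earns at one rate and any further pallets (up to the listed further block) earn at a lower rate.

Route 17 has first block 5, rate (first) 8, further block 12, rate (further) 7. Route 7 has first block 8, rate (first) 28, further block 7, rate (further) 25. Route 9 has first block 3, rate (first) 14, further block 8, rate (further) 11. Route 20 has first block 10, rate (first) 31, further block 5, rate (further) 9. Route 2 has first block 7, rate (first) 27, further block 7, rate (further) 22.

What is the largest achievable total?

920

Treat each block as its own option and order by rate: Route 20/T1 31 > Route 7/T1 28 > Route 2/T1 27 > Route 7/T2 25 > Route 2/T2 22 > Route 9/T1 14 > Route 9/T2 11 > Route 20/T2 9 > Route 17/T1 8 > Route 17/T2 7.
Route 20/T1 (31): +10 → 23 left.
Fill Route 7 T1 block (8 at 28) → 15 left.
Route 2 T1 at 27: fill all 7 → 8 left.
Route 7/T2 (25): +7 → 1 left.
1 remain; put them into Route 2 T2 at 22.
Total = 31×10 + 28×8 + 27×7 + 25×7 + 22×1 = 920.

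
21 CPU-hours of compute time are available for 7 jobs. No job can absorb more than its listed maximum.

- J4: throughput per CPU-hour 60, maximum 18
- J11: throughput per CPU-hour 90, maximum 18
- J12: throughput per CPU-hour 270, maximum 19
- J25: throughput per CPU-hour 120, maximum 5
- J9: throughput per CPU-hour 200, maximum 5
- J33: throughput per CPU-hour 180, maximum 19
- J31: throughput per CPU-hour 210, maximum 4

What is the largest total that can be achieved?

Rank by throughput per CPU-hour: J12 270 > J31 210 > J9 200 > J33 180 > J25 120 > J11 90 > J4 60.
J12 takes 19 to reach its cap of 19 — 2 left.
Only 2 left; J31 takes them to reach 2.
Total = 270×19 + 210×2 = 5550.

5550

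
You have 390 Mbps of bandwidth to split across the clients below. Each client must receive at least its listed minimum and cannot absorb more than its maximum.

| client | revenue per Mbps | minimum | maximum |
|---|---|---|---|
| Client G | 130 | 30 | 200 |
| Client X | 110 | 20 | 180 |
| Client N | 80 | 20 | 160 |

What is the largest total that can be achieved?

Meeting every minimum uses 30+20+20 = 70 Mbps, leaving 320.
Highest revenue per Mbps first: Client G 130 > Client X 110 > Client N 80.
Client G: +170 to 200 (cap) ; 150 left.
Only 150 left; Client X takes them to reach 170.
Total = 130×200 + 110×170 + 80×20 = 46300.

46300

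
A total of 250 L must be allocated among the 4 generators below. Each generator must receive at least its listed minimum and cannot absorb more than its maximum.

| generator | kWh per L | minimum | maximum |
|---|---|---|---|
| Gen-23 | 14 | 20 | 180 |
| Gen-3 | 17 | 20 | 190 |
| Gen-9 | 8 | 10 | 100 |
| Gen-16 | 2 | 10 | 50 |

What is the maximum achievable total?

Meeting every minimum uses 20+20+10+10 = 60 L, leaving 190.
Highest kWh per L first: Gen-3 17 > Gen-23 14 > Gen-9 8 > Gen-16 2.
Gen-3 takes 170 more to reach its cap of 190 → 20 left.
Gen-23 has room for 160 more but only 20 remain, so it gets 40.
Total = 14×40 + 17×190 + 8×10 + 2×10 = 3890.

3890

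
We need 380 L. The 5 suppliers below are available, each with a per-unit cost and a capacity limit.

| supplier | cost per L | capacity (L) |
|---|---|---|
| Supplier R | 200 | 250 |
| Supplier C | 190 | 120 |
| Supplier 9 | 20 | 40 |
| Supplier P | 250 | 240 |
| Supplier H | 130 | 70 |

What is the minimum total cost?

Use suppliers in increasing cost order.
Supplier 9 at 20: take all 40 L ; 340 still needed.
Supplier H (130): use full 70 ; 270 L to go.
Take 120 from Supplier C at 190 ; need 150 more.
Take 150 from Supplier R at 200 to finish.
Supplier P: unused.
Cost = 40×20 + 70×130 + 120×190 + 150×200 = 62700.

62700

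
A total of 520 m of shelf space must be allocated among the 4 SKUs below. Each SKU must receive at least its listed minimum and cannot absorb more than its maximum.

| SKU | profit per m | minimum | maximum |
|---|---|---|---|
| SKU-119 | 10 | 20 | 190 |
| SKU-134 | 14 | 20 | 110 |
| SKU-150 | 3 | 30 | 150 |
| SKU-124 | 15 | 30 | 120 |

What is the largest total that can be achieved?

Meeting every minimum uses 20+20+30+30 = 100 m, leaving 420.
Highest profit per m first: SKU-124 15 > SKU-134 14 > SKU-119 10 > SKU-150 3.
Give SKU-124 90 more to hit its cap of 120 — 330 left.
SKU-134: +90 to 110 (cap) — 240 left.
SKU-119: +170 to 190 (cap) — 70 left.
SKU-150 has room for 120 more but only 70 remain, so it gets 100.
Total = 10×190 + 14×110 + 3×100 + 15×120 = 5540.

5540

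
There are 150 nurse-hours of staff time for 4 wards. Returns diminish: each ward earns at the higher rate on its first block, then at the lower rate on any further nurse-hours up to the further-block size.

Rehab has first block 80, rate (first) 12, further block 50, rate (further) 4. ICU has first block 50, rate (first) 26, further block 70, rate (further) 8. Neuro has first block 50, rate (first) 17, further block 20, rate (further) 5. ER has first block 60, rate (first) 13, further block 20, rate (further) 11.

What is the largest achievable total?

Order all 8 blocks by rate: ICU/T1 26 > Neuro/T1 17 > ER/T1 13 > Rehab/T1 12 > ER/T2 11 > ICU/T2 8 > Neuro/T2 5 > Rehab/T2 4.
ICU/T1 (26): +50 — 100 left.
Fill Neuro T1 block (50 at 17) — 50 left.
50 remain; put them into ER T1 at 13.
Total = 26×50 + 17×50 + 13×50 = 2800.

2800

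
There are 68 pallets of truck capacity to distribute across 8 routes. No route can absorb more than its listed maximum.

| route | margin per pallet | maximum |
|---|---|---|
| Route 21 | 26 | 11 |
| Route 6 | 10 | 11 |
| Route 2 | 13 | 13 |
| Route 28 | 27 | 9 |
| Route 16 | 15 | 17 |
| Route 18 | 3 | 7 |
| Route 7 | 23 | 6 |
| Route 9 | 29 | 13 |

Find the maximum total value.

Order the routes by margin per pallet: Route 9 29 > Route 28 27 > Route 21 26 > Route 7 23 > Route 16 15 > Route 2 13 > Route 6 10 > Route 18 3.
Give Route 9 13 to hit its cap of 13 — 55 left.
Route 28: +9 to 9 (cap) — 46 left.
Route 21: +11 to 11 (cap) — 35 left.
Route 7 takes 6 to reach its cap of 6 — 29 left.
Route 16 takes 17 to reach its cap of 17 — 12 left.
Route 2 has room for 13 but only 12 remain, so it gets 12.
Total = 26×11 + 13×12 + 27×9 + 15×17 + 23×6 + 29×13 = 1455.

1455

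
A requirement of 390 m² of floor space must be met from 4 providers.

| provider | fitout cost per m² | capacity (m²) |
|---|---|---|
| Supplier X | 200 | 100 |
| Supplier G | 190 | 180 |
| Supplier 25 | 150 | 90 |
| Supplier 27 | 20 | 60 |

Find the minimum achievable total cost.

60900

Use providers in increasing cost order.
Supplier 27 (20): use full 60 → 330 m² to go.
Take 90 from Supplier 25 at 150 → need 240 more.
Supplier G (190): use full 180 → 60 m² to go.
Supplier X at 200: take 60 of its 100 → requirement met.
Cost = 60×20 + 90×150 + 180×190 + 60×200 = 60900.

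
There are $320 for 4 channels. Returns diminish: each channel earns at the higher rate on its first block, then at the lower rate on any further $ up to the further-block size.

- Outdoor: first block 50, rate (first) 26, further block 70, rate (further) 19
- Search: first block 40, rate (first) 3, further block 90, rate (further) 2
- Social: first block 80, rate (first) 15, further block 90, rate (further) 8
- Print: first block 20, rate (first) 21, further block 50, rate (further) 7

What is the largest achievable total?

5040

Order all 8 blocks by rate: Outdoor/first 26 > Print/first 21 > Outdoor/second 19 > Social/first 15 > Social/second 8 > Print/second 7 > Search/first 3 > Search/second 2.
Outdoor first at 26: fill all 50 ; 270 left.
Fill Print first block (20 at 21) ; 250 left.
Outdoor/second (19): +70 ; 180 left.
Social/first (15): +80 ; 100 left.
Social/second (8): +90 ; 10 left.
Print/second: +10 of 50 at 7; pool empty.
Total = 26×50 + 21×20 + 19×70 + 15×80 + 8×90 + 7×10 = 5040.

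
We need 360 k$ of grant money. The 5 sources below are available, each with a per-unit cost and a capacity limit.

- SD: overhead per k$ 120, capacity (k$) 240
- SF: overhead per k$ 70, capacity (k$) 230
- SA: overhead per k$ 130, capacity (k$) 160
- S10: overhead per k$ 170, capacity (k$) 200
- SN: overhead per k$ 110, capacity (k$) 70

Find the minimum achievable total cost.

31000

Fill from the cheapest source first.
SF at 70: take all 230 k$ ; 130 still needed.
SN at 110: take all 70 k$ ; 60 still needed.
SD at 120: take 60 of its 240 ; requirement met.
SA, S10: unused.
Cost = 230×70 + 70×110 + 60×120 = 31000.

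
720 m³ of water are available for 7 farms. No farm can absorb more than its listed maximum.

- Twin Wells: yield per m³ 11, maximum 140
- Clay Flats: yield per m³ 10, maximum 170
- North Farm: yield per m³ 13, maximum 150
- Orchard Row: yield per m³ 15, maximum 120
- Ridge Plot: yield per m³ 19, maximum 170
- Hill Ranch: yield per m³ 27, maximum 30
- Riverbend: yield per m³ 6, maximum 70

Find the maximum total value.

Rank by yield per m³: Hill Ranch 27 > Ridge Plot 19 > Orchard Row 15 > North Farm 13 > Twin Wells 11 > Clay Flats 10 > Riverbend 6.
Hill Ranch: +30 to 30 (cap) → 690 left.
Ridge Plot takes 170 to reach its cap of 170 → 520 left.
Give Orchard Row 120 to hit its cap of 120 → 400 left.
North Farm: +150 to 150 (cap) → 250 left.
Twin Wells: +140 to 140 (cap) → 110 left.
Clay Flats: +110 (room for 170) → 110. Pool exhausted.
Total = 11×140 + 10×110 + 13×150 + 15×120 + 19×170 + 27×30 = 10430.

10430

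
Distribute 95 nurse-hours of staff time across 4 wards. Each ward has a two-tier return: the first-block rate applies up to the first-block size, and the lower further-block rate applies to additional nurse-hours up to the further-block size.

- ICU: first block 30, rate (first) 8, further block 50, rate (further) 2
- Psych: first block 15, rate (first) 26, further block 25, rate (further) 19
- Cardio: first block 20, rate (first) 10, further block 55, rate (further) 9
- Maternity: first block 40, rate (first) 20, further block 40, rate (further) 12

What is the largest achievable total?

1845

Order all 8 blocks by rate: Psych/T1 26 > Maternity/T1 20 > Psych/T2 19 > Maternity/T2 12 > Cardio/T1 10 > Cardio/T2 9 > ICU/T1 8 > ICU/T2 2.
Fill Psych T1 block (15 at 26) → 80 left.
Maternity/T1 (20): +40 → 40 left.
Psych/T2 (19): +25 → 15 left.
15 remain; put them into Maternity T2 at 12.
Total = 26×15 + 20×40 + 19×25 + 12×15 = 1845.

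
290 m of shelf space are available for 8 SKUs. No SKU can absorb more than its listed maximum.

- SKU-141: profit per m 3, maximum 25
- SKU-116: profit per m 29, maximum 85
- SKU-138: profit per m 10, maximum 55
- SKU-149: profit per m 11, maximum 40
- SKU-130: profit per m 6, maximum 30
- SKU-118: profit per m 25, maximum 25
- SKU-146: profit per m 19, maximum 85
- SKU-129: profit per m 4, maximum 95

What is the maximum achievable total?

Highest profit per m first: SKU-116 29 > SKU-118 25 > SKU-146 19 > SKU-149 11 > SKU-138 10 > SKU-130 6 > SKU-129 4 > SKU-141 3.
Give SKU-116 85 to hit its cap of 85 ; 205 left.
SKU-118: +25 to 25 (cap) ; 180 left.
Give SKU-146 85 to hit its cap of 85 ; 95 left.
SKU-149 takes 40 to reach its cap of 40 ; 55 left.
SKU-138 takes 55 to reach its cap of 55 ; 0 left.
Total = 29×85 + 10×55 + 11×40 + 25×25 + 19×85 = 5695.

5695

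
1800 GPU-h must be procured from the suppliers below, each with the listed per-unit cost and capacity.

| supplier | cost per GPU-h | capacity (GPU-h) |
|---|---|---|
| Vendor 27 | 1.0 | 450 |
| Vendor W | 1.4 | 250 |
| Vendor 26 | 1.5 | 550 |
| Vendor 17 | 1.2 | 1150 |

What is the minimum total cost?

Use suppliers in increasing cost order.
Take 450 from Vendor 27 at 1.0 ; need 1350 more.
Vendor 17 at 1.2: take all 1150 GPU-h ; 200 still needed.
Take 200 from Vendor W at 1.4 to finish.
Vendor 26: unused.
Cost = 450×1.0 + 1150×1.2 + 200×1.4 = 2110.

2110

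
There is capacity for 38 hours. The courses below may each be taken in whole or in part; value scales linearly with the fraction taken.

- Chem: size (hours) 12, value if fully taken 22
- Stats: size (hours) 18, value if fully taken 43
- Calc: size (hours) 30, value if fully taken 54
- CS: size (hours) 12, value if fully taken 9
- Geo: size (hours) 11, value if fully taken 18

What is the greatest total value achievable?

79.4

Sort by value density: Stats 43/18≈2.39, Chem 22/12≈1.83, Calc 54/30≈1.8, Geo 18/11≈1.64, CS 9/12≈0.75.
Take all of Stats (18 hours, value 43) ; 20 hours left.
Chem: take in full, 12 hours for value 22 ; 8 left.
8 hours left: a 8/30 share of Calc gives 54×8/30 = 14.4.
Total value = 79.4.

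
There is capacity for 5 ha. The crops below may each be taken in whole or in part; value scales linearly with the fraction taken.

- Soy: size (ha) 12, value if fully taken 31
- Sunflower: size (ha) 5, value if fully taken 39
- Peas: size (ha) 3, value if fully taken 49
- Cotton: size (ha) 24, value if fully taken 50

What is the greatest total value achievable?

64.6

Rank by value-to-size ratio: Peas 49/3≈16.3, Sunflower 39/5≈7.8, Soy 31/12≈2.58, Cotton 50/24≈2.08.
Take all of Peas (3 ha, value 49) ; 2 ha left.
2 ha left: a 2/5 share of Sunflower gives 39×2/5 = 15.6.
Total value = 64.6.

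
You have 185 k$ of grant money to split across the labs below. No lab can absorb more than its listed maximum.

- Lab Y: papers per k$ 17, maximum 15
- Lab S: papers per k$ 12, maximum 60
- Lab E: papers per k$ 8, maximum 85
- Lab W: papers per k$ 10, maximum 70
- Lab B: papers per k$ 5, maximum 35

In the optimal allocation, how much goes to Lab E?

Rank by papers per k$: Lab Y 17 > Lab S 12 > Lab W 10 > Lab E 8 > Lab B 5.
Lab Y takes 15 to reach its cap of 15 — 170 left.
Give Lab S 60 to hit its cap of 60 — 110 left.
Lab W takes 70 to reach its cap of 70 — 40 left.
Only 40 left; Lab E takes them to reach 40.

40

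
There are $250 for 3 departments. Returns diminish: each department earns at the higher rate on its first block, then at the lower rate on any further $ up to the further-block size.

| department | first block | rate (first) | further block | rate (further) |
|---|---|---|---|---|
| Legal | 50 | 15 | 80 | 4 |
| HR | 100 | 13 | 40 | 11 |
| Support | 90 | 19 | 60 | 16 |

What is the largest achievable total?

4070

Order all 6 blocks by rate: Support/T1 19 > Support/T2 16 > Legal/T1 15 > HR/T1 13 > HR/T2 11 > Legal/T2 4.
Support/T1 (19): +90 ; 160 left.
Support T2 at 16: fill all 60 ; 100 left.
Legal T1 at 15: fill all 50 ; 50 left.
HR/T1: +50 of 100 at 13; pool empty.
Total = 19×90 + 16×60 + 15×50 + 13×50 = 4070.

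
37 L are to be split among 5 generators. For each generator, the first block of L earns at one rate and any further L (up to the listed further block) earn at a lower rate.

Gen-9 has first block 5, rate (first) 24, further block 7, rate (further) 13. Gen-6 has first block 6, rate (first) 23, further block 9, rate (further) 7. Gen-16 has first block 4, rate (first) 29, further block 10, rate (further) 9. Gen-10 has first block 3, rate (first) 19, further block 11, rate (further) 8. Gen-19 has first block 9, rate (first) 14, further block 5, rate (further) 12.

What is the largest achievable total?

684

Treat each block as its own option and order by rate: Gen-16/first 29 > Gen-9/first 24 > Gen-6/first 23 > Gen-10/first 19 > Gen-19/first 14 > Gen-9/second 13 > Gen-19/second 12 > Gen-16/second 9 > Gen-10/second 8 > Gen-6/second 7.
Gen-16/first (29): +4 — 33 left.
Gen-9/first (24): +5 — 28 left.
Gen-6 first at 23: fill all 6 — 22 left.
Gen-10 first at 19: fill all 3 — 19 left.
Fill Gen-19 first block (9 at 14) — 10 left.
Fill Gen-9 second block (7 at 13) — 3 left.
Gen-19/second: +3 of 5 at 12; pool empty.
Total = 29×4 + 24×5 + 23×6 + 19×3 + 14×9 + 13×7 + 12×3 = 684.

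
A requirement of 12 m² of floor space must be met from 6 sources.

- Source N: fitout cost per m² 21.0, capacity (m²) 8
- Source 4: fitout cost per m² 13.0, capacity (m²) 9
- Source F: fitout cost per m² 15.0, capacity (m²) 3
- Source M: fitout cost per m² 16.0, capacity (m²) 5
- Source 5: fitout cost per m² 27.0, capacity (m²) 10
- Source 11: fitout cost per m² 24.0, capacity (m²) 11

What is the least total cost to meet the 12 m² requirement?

162

Use sources in increasing cost order.
Source 4 at 13.0: take all 9 m² ; 3 still needed.
Take 3 from Source F at 15.0 ; need 0 more.
Source M, Source N, Source 11, Source 5: unused.
Cost = 9×13.0 + 3×15.0 = 162.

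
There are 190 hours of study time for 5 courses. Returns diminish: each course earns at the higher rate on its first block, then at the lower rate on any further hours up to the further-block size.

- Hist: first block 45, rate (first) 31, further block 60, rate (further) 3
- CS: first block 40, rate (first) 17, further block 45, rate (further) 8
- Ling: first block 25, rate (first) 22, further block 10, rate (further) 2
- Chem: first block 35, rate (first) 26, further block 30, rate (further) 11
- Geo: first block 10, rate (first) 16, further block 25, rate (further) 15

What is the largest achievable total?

Treat each block as its own option and order by rate: Hist/first 31 > Chem/first 26 > Ling/first 22 > CS/first 17 > Geo/first 16 > Geo/second 15 > Chem/second 11 > CS/second 8 > Hist/second 3 > Ling/second 2.
Hist/first (31): +45 → 145 left.
Chem/first (26): +35 → 110 left.
Ling/first (22): +25 → 85 left.
Fill CS first block (40 at 17) → 45 left.
Geo first at 16: fill all 10 → 35 left.
Geo second at 15: fill all 25 → 10 left.
Chem/second: +10 of 30 at 11; pool empty.
Total = 31×45 + 26×35 + 22×25 + 17×40 + 16×10 + 15×25 + 11×10 = 4180.

4180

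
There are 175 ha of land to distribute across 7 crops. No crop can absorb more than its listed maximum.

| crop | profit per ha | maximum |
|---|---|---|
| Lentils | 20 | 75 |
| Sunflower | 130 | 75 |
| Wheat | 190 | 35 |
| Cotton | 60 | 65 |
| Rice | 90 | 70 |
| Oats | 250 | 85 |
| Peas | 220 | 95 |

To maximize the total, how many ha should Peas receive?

90

Rank by profit per ha: Oats 250 > Peas 220 > Wheat 190 > Sunflower 130 > Rice 90 > Cotton 60 > Lentils 20.
Oats takes 85 to reach its cap of 85 → 90 left.
Peas: +90 (room for 95) → 90. Pool exhausted.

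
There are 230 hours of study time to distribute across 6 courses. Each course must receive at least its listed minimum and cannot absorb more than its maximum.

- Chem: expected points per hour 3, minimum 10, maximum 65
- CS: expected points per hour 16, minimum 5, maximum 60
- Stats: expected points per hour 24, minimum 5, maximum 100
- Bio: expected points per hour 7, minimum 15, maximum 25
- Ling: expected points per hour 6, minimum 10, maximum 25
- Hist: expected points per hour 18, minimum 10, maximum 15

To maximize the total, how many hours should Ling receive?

20

Meeting every minimum uses 10+5+5+15+10+10 = 55 hours, leaving 175.
Highest expected points per hour first: Stats 24 > Hist 18 > CS 16 > Bio 7 > Ling 6 > Chem 3.
Stats: +95 to 100 (cap) ; 80 left.
Give Hist 5 more to hit its cap of 15 ; 75 left.
CS: +55 to 60 (cap) ; 20 left.
Bio takes 10 more to reach its cap of 25 ; 10 left.
Ling has room for 15 more but only 10 remain, so it gets 20.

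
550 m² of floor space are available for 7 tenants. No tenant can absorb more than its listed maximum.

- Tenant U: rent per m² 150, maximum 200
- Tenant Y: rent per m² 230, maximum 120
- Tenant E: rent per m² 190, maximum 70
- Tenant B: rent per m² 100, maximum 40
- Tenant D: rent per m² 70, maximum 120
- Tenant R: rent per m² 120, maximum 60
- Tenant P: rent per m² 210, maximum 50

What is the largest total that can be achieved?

Order the tenants by rent per m²: Tenant Y 230 > Tenant P 210 > Tenant E 190 > Tenant U 150 > Tenant R 120 > Tenant B 100 > Tenant D 70.
Tenant Y: +120 to 120 (cap) — 430 left.
Tenant P: +50 to 50 (cap) — 380 left.
Tenant E takes 70 to reach its cap of 70 — 310 left.
Tenant U takes 200 to reach its cap of 200 — 110 left.
Give Tenant R 60 to hit its cap of 60 — 50 left.
Give Tenant B 40 to hit its cap of 40 — 10 left.
Only 10 left; Tenant D takes them to reach 10.
Total = 150×200 + 230×120 + 190×70 + 100×40 + 70×10 + 120×60 + 210×50 = 93300.

93300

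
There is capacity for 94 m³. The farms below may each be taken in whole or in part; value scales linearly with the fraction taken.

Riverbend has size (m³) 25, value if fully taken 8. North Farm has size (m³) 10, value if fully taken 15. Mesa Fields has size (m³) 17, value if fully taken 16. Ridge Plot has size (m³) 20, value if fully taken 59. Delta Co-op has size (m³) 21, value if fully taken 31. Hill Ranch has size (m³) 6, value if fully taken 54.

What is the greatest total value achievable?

181.4

Rank by value-to-size ratio: Hill Ranch 54/6≈9, Ridge Plot 59/20≈2.95, North Farm 15/10≈1.5, Delta Co-op 31/21≈1.48, Mesa Fields 16/17≈0.941, Riverbend 8/25≈0.32.
Take all of Hill Ranch (6 m³, value 54) → 88 m³ left.
Take all of Ridge Plot (20 m³, value 59) → 68 m³ left.
All 10 m³ of North Farm fit (value 15) → 58 remain.
Delta Co-op: take in full, 21 m³ for value 31 → 37 left.
Mesa Fields: take in full, 17 m³ for value 16 → 20 left.
Fill the last 20 m³ with part of Riverbend: 20/25 of it earns 6.4.
Total value = 181.4.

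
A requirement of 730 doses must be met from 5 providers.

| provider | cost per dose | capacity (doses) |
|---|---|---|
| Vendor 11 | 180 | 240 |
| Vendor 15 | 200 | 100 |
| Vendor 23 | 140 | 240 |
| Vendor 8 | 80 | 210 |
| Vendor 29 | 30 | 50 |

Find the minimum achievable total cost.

93300

Cheapest first:
Take 50 from Vendor 29 at 30 — need 680 more.
Take 210 from Vendor 8 at 80 — need 470 more.
Vendor 23 at 140: take all 240 doses — 230 still needed.
Vendor 11 (180): take the remaining 230 — done.
Vendor 15: unused.
Cost = 50×30 + 210×80 + 240×140 + 230×180 = 93300.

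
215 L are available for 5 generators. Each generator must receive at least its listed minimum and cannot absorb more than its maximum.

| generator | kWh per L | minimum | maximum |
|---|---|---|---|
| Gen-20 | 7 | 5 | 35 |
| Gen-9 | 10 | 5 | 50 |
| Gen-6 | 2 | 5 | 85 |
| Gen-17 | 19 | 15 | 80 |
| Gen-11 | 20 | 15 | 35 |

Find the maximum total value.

2995

Meeting every minimum uses 5+5+5+15+15 = 45 L, leaving 170.
Order the generators by kWh per L: Gen-11 20 > Gen-17 19 > Gen-9 10 > Gen-20 7 > Gen-6 2.
Gen-11: +20 to 35 (cap) ; 150 left.
Give Gen-17 65 more to hit its cap of 80 ; 85 left.
Gen-9 takes 45 more to reach its cap of 50 ; 40 left.
Gen-20 takes 30 more to reach its cap of 35 ; 10 left.
Only 10 left; Gen-6 takes them to reach 15.
Total = 7×35 + 10×50 + 2×15 + 19×80 + 20×35 = 2995.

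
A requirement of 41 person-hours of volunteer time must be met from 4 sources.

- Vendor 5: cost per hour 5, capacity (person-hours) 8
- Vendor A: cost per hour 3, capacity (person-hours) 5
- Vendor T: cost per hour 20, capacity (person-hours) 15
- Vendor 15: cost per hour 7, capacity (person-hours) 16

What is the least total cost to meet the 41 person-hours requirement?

407

Use sources in increasing cost order.
Take 5 from Vendor A at 3 — need 36 more.
Vendor 5 (5): use full 8 — 28 person-hours to go.
Take 16 from Vendor 15 at 7 — need 12 more.
Take 12 from Vendor T at 20 to finish.
Cost = 5×3 + 8×5 + 16×7 + 12×20 = 407.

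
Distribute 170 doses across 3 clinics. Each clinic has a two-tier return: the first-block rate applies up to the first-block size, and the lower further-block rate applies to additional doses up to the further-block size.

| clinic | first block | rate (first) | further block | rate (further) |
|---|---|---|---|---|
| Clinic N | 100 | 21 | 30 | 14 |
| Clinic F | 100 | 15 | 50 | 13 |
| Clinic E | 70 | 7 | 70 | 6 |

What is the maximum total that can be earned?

3150

Treat each block as its own option and order by rate: Clinic N/tier1 21 > Clinic F/tier1 15 > Clinic N/tier2 14 > Clinic F/tier2 13 > Clinic E/tier1 7 > Clinic E/tier2 6.
Clinic N/tier1 (21): +100 → 70 left.
Clinic F tier1 at 15: only 70 left, fill 70.
Total = 21×100 + 15×70 = 3150.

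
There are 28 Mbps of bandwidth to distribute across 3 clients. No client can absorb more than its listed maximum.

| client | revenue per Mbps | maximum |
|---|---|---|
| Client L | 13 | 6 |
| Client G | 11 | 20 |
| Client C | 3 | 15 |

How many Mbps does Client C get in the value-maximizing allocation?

2

Highest revenue per Mbps first: Client L 13 > Client G 11 > Client C 3.
Client L: +6 to 6 (cap) ; 22 left.
Client G: +20 to 20 (cap) ; 2 left.
Client C has room for 15 but only 2 remain, so it gets 2.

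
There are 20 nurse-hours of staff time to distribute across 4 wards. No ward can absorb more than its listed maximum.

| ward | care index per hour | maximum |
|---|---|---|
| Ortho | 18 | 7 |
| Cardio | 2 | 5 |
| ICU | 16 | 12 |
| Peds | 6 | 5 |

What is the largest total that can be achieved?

324

Highest care index per hour first: Ortho 18 > ICU 16 > Peds 6 > Cardio 2.
Ortho: +7 to 7 (cap) → 13 left.
ICU takes 12 to reach its cap of 12 → 1 left.
Peds: +1 (room for 5) → 1. Pool exhausted.
Total = 18×7 + 16×12 + 6×1 = 324.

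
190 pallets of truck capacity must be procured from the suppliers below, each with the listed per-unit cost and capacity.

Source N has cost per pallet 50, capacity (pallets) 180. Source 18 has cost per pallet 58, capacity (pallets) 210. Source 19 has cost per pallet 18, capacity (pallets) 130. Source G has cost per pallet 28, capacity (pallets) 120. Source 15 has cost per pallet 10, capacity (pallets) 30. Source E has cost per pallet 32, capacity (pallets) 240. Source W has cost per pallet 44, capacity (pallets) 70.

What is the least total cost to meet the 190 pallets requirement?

Cheapest first:
Source 15 at 10: take all 30 pallets — 160 still needed.
Source 19 (18): use full 130 — 30 pallets to go.
Source G (28): take the remaining 30 — done.
Source E, Source W, Source N, Source 18: unused.
Cost = 30×10 + 130×18 + 30×28 = 3480.

3480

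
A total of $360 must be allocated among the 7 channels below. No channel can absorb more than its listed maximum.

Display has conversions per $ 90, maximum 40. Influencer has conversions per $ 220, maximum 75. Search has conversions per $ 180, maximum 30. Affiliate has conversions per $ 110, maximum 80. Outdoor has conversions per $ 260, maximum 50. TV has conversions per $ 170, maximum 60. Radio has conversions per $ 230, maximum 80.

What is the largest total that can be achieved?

70650

Highest conversions per $ first: Outdoor 260 > Radio 230 > Influencer 220 > Search 180 > TV 170 > Affiliate 110 > Display 90.
Give Outdoor 50 to hit its cap of 50 — 310 left.
Give Radio 80 to hit its cap of 80 — 230 left.
Influencer takes 75 to reach its cap of 75 — 155 left.
Search takes 30 to reach its cap of 30 — 125 left.
TV takes 60 to reach its cap of 60 — 65 left.
Affiliate has room for 80 but only 65 remain, so it gets 65.
Total = 220×75 + 180×30 + 110×65 + 260×50 + 170×60 + 230×80 = 70650.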